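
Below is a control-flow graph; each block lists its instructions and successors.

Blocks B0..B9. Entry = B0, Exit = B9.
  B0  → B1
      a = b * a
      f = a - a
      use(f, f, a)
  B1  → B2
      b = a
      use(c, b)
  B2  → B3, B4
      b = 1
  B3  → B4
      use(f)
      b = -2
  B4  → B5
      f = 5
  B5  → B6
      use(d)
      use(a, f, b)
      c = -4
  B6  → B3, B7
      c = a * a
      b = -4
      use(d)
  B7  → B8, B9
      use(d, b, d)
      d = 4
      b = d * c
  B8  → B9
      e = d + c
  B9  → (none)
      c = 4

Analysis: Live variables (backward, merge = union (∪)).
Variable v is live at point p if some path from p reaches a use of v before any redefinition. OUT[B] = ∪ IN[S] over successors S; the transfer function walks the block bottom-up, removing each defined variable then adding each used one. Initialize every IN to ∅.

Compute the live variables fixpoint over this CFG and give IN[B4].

Answer: {a, b, d}

Working:
Fixpoint table:
  B0:   IN={a, b, c, d}   OUT={a, c, d, f}
  B1:   IN={a, c, d, f}   OUT={a, d, f}
  B2:   IN={a, d, f}   OUT={a, b, d, f}
  B3:   IN={a, d, f}   OUT={a, b, d}
  B4:   IN={a, b, d}   OUT={a, b, d, f}
  B5:   IN={a, b, d, f}   OUT={a, d, f}
  B6:   IN={a, d, f}   OUT={a, b, c, d, f}
  B7:   IN={b, c, d}   OUT={c, d}
  B8:   IN={c, d}   OUT={}
  B9:   IN={}   OUT={}

Merge at B4: OUT[B4] = IN[B5] = {a, b, d, f}
Applying B4's transfer function to that OUT value gives IN[B4] (row B4 above).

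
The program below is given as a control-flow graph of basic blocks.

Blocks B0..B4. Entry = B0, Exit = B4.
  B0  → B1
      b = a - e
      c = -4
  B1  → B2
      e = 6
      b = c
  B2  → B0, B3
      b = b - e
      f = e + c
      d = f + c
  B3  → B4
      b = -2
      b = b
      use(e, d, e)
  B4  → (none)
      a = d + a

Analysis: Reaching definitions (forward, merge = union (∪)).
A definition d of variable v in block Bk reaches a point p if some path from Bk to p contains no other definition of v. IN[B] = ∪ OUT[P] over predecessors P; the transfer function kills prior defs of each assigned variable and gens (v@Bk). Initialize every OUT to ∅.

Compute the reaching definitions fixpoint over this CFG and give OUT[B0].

Converged values:
  B0:  IN={b@B2, c@B0, d@B2, e@B1, f@B2}  OUT={b@B0, c@B0, d@B2, e@B1, f@B2}
  B1:  IN={b@B0, c@B0, d@B2, e@B1, f@B2}  OUT={b@B1, c@B0, d@B2, e@B1, f@B2}
  B2:  IN={b@B1, c@B0, d@B2, e@B1, f@B2}  OUT={b@B2, c@B0, d@B2, e@B1, f@B2}
  B3:  IN={b@B2, c@B0, d@B2, e@B1, f@B2}  OUT={b@B3, c@B0, d@B2, e@B1, f@B2}
  B4:  IN={b@B3, c@B0, d@B2, e@B1, f@B2}  OUT={a@B4, b@B3, c@B0, d@B2, e@B1, f@B2}

Merge at B0 (entry node, so the boundary value {} is joined with the incoming edge(s)): IN[B0] = {} ⊔ OUT[B2] = {b@B2, c@B0, d@B2, e@B1, f@B2}
Applying B0's transfer function to that IN value gives OUT[B0] (row B0 above).

Answer: {b@B0, c@B0, d@B2, e@B1, f@B2}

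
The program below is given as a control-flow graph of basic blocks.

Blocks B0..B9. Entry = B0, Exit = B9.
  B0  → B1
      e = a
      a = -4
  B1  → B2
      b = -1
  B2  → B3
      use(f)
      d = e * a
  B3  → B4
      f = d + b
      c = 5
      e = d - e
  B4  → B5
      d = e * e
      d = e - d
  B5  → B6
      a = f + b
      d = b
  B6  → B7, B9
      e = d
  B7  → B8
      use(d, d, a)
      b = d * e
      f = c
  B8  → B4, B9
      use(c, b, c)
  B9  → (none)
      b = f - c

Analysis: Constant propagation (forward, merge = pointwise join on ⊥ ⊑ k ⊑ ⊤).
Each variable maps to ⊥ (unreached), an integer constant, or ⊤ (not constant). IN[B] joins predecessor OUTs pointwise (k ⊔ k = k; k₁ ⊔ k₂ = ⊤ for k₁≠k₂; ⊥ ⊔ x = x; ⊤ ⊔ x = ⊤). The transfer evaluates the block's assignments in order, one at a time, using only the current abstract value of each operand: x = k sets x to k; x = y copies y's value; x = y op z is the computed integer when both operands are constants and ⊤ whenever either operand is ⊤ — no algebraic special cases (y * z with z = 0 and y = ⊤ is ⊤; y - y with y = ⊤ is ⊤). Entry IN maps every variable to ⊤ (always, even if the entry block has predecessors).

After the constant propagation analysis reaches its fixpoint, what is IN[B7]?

Answer: {a: ⊤, b: ⊤, c: 5, d: ⊤, e: ⊤, f: ⊤}

Derivation:
Converged values:
  B0: | IN=(all ⊤) | OUT={a:-4; rest ⊤}
  B1: | IN={a:-4; rest ⊤} | OUT={a:-4, b:-1; rest ⊤}
  B2: | IN={a:-4, b:-1; rest ⊤} | OUT={a:-4, b:-1; rest ⊤}
  B3: | IN={a:-4, b:-1; rest ⊤} | OUT={a:-4, b:-1, c:5; rest ⊤}
  B4: | IN={c:5; rest ⊤} | OUT={c:5; rest ⊤}
  B5: | IN={c:5; rest ⊤} | OUT={c:5; rest ⊤}
  B6: | IN={c:5; rest ⊤} | OUT={c:5; rest ⊤}
  B7: | IN={c:5; rest ⊤} | OUT={c:5, f:5; rest ⊤}
  B8: | IN={c:5, f:5; rest ⊤} | OUT={c:5, f:5; rest ⊤}
  B9: | IN={c:5; rest ⊤} | OUT={c:5; rest ⊤}

Merge at B7: IN[B7] = OUT[B6] = {a: ⊤, b: ⊤, c: 5, d: ⊤, e: ⊤, f: ⊤}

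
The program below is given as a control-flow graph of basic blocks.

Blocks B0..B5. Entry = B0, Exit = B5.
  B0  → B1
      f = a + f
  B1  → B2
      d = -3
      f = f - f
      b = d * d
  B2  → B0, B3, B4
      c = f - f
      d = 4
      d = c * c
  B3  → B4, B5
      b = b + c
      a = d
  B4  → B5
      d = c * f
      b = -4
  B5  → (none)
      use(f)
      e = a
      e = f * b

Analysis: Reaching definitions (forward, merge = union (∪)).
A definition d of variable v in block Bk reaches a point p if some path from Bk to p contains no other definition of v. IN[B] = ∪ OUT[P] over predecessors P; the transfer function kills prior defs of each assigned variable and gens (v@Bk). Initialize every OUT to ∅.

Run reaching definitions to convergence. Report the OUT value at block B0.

Fixpoint table:
  B0: | IN={b@B1, c@B2, d@B2, f@B1} | OUT={b@B1, c@B2, d@B2, f@B0}
  B1: | IN={b@B1, c@B2, d@B2, f@B0} | OUT={b@B1, c@B2, d@B1, f@B1}
  B2: | IN={b@B1, c@B2, d@B1, f@B1} | OUT={b@B1, c@B2, d@B2, f@B1}
  B3: | IN={b@B1, c@B2, d@B2, f@B1} | OUT={a@B3, b@B3, c@B2, d@B2, f@B1}
  B4: | IN={a@B3, b@B1, b@B3, c@B2, d@B2, f@B1} | OUT={a@B3, b@B4, c@B2, d@B4, f@B1}
  B5: | IN={a@B3, b@B3, b@B4, c@B2, d@B2, d@B4, f@B1} | OUT={a@B3, b@B3, b@B4, c@B2, d@B2, d@B4, e@B5, f@B1}

Merge at B0 (entry node, so the boundary value {} is joined with the incoming edge(s)): IN[B0] = {} ⊔ OUT[B2] = {b@B1, c@B2, d@B2, f@B1}
Applying B0's transfer function to that IN value gives OUT[B0] (row B0 above).

Answer: {b@B1, c@B2, d@B2, f@B0}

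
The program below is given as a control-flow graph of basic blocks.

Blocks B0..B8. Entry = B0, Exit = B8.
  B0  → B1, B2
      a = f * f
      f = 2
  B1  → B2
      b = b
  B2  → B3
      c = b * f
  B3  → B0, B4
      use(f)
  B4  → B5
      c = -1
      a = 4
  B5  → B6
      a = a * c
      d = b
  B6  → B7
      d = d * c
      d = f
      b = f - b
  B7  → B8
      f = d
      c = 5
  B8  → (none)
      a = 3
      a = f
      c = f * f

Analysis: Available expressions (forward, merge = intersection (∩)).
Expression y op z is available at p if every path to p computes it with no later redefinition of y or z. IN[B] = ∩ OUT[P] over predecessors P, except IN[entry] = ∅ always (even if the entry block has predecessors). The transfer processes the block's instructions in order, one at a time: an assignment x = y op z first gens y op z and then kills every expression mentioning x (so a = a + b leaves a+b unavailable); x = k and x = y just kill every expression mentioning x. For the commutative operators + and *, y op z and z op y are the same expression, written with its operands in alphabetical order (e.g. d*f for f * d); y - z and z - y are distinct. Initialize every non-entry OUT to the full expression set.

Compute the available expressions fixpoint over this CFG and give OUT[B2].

Fixpoint table:
  B0:  IN={}  OUT={}
  B1:  IN={}  OUT={}
  B2:  IN={}  OUT={b*f}
  B3:  IN={b*f}  OUT={b*f}
  B4:  IN={b*f}  OUT={b*f}
  B5:  IN={b*f}  OUT={b*f}
  B6:  IN={b*f}  OUT={}
  B7:  IN={}  OUT={}
  B8:  IN={}  OUT={f*f}

Merge at B2: IN[B2] = OUT[B0] ∩ OUT[B1] = {}
Applying B2's transfer function to that IN value gives OUT[B2] (row B2 above).

Answer: {b*f}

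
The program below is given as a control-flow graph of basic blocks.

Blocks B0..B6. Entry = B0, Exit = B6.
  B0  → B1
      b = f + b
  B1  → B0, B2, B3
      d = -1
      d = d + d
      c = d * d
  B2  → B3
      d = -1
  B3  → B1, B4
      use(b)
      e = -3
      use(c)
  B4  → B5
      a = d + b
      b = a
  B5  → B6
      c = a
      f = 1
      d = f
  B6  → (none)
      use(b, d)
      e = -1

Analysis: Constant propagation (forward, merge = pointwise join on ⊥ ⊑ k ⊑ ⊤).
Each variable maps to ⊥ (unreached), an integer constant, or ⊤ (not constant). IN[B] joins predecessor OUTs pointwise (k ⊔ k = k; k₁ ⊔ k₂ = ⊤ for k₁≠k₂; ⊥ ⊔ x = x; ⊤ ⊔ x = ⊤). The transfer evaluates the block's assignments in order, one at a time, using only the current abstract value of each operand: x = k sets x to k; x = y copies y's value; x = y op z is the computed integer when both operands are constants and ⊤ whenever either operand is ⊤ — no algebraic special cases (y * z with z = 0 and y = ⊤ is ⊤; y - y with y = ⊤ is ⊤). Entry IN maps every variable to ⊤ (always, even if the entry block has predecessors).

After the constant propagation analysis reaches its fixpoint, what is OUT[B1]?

Converged values:
  B0:  IN=(all ⊤)  OUT=(all ⊤)
  B1:  IN=(all ⊤)  OUT={c:4, d:-2; rest ⊤}
  B2:  IN={c:4, d:-2; rest ⊤}  OUT={c:4, d:-1; rest ⊤}
  B3:  IN={c:4; rest ⊤}  OUT={c:4, e:-3; rest ⊤}
  B4:  IN={c:4, e:-3; rest ⊤}  OUT={c:4, e:-3; rest ⊤}
  B5:  IN={c:4, e:-3; rest ⊤}  OUT={d:1, e:-3, f:1; rest ⊤}
  B6:  IN={d:1, e:-3, f:1; rest ⊤}  OUT={d:1, e:-1, f:1; rest ⊤}

Merge at B1: IN[B1] = OUT[B0] ⊔ OUT[B3] = {a: ⊤, b: ⊤, c: ⊤, d: ⊤, e: ⊤, f: ⊤}
Applying B1's transfer function to that IN value gives OUT[B1] (row B1 above).

Answer: {a: ⊤, b: ⊤, c: 4, d: -2, e: ⊤, f: ⊤}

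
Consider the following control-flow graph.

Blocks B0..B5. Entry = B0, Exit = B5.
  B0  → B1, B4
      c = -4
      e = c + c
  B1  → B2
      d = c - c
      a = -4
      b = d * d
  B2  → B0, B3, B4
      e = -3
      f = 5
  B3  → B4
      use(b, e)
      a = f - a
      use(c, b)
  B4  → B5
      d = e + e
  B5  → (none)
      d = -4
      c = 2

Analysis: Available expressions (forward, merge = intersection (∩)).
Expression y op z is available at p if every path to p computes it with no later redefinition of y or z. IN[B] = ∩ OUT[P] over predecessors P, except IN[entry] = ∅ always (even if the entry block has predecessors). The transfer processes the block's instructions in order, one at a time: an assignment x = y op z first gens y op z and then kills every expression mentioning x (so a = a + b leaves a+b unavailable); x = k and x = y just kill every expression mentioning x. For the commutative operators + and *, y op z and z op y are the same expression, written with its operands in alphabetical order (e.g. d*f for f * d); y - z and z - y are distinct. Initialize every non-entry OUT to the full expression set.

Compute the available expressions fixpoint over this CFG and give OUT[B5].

Converged values:
  B0:  IN={}  OUT={c+c}
  B1:  IN={c+c}  OUT={c+c, c-c, d*d}
  B2:  IN={c+c, c-c, d*d}  OUT={c+c, c-c, d*d}
  B3:  IN={c+c, c-c, d*d}  OUT={c+c, c-c, d*d}
  B4:  IN={c+c}  OUT={c+c, e+e}
  B5:  IN={c+c, e+e}  OUT={e+e}

Merge at B5: IN[B5] = OUT[B4] = {c+c, e+e}
Applying B5's transfer function to that IN value gives OUT[B5] (row B5 above).

Answer: {e+e}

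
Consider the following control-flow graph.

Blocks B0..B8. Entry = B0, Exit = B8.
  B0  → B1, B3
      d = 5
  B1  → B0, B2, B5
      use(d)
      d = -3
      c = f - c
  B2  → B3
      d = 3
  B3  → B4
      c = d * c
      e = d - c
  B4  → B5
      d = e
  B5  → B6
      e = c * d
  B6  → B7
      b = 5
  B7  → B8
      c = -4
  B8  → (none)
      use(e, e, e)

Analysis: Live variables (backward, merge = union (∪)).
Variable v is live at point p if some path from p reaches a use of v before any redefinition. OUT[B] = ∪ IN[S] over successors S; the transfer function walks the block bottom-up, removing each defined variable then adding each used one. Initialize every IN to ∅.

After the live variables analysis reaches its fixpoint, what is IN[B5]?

Answer: {c, d}

Derivation:
Fixpoint table:
  B0:   IN={c, f}   OUT={c, d, f}
  B1:   IN={c, d, f}   OUT={c, d, f}
  B2:   IN={c}   OUT={c, d}
  B3:   IN={c, d}   OUT={c, e}
  B4:   IN={c, e}   OUT={c, d}
  B5:   IN={c, d}   OUT={e}
  B6:   IN={e}   OUT={e}
  B7:   IN={e}   OUT={e}
  B8:   IN={e}   OUT={}

Merge at B5: OUT[B5] = IN[B6] = {e}
Applying B5's transfer function to that OUT value gives IN[B5] (row B5 above).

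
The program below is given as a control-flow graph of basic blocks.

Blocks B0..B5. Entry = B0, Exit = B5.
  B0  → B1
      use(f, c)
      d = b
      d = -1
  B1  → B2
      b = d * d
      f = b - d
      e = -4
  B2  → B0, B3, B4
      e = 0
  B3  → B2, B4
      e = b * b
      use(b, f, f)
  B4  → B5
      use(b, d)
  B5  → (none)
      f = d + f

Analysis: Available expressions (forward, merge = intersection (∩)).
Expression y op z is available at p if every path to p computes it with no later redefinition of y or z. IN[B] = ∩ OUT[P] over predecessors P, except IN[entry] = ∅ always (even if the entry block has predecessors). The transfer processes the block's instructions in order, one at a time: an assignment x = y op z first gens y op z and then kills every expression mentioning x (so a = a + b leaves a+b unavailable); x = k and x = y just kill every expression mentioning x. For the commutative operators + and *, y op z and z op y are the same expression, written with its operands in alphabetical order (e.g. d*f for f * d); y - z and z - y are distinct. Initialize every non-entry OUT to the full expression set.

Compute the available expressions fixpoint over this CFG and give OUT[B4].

Answer: {b-d, d*d}

Working:
Converged values:
  B0:  IN={}  OUT={}
  B1:  IN={}  OUT={b-d, d*d}
  B2:  IN={b-d, d*d}  OUT={b-d, d*d}
  B3:  IN={b-d, d*d}  OUT={b*b, b-d, d*d}
  B4:  IN={b-d, d*d}  OUT={b-d, d*d}
  B5:  IN={b-d, d*d}  OUT={b-d, d*d}

Merge at B4: IN[B4] = OUT[B2] ∩ OUT[B3] = {b-d, d*d}
Applying B4's transfer function to that IN value gives OUT[B4] (row B4 above).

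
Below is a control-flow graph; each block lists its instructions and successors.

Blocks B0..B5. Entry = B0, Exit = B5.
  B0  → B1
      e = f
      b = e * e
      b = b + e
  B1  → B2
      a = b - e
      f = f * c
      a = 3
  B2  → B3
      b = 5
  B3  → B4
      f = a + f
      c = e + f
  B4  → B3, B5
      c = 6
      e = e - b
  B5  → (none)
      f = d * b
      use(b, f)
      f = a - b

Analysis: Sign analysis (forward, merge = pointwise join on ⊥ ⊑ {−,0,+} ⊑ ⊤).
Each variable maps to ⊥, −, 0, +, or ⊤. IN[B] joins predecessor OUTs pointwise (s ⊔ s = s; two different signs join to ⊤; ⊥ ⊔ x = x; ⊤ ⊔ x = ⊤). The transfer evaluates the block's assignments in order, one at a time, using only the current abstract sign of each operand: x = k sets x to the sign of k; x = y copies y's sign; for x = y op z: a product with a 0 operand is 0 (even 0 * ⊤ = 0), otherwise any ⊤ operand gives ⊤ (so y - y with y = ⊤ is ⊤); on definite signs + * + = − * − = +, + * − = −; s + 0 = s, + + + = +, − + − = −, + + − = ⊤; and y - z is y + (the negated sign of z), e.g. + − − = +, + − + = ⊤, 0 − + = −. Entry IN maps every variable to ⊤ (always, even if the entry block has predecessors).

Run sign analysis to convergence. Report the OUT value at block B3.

Answer: {a: +, b: +, c: ⊤, d: ⊤, e: ⊤, f: ⊤}

Trace:
Per-block solution:
  B0:   IN=(all ⊤)   OUT=(all ⊤)
  B1:   IN=(all ⊤)   OUT={a:+; rest ⊤}
  B2:   IN={a:+; rest ⊤}   OUT={a:+, b:+; rest ⊤}
  B3:   IN={a:+, b:+; rest ⊤}   OUT={a:+, b:+; rest ⊤}
  B4:   IN={a:+, b:+; rest ⊤}   OUT={a:+, b:+, c:+; rest ⊤}
  B5:   IN={a:+, b:+, c:+; rest ⊤}   OUT={a:+, b:+, c:+; rest ⊤}

Merge at B3: IN[B3] = OUT[B2] ⊔ OUT[B4] = {a: +, b: +, c: ⊤, d: ⊤, e: ⊤, f: ⊤}
Applying B3's transfer function to that IN value gives OUT[B3] (row B3 above).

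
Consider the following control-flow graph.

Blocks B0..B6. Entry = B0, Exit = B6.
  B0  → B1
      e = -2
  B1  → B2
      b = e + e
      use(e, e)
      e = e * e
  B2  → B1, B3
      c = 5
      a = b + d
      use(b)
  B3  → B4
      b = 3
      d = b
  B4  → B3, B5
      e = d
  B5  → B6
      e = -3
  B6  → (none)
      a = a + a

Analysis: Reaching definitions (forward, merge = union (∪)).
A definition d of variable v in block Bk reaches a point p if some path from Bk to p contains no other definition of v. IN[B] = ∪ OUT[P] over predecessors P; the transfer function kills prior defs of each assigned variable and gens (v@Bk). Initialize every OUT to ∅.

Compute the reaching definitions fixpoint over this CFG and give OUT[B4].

Answer: {a@B2, b@B3, c@B2, d@B3, e@B4}

Derivation:
Fixpoint table:
  B0: | IN={} | OUT={e@B0}
  B1: | IN={a@B2, b@B1, c@B2, e@B0, e@B1} | OUT={a@B2, b@B1, c@B2, e@B1}
  B2: | IN={a@B2, b@B1, c@B2, e@B1} | OUT={a@B2, b@B1, c@B2, e@B1}
  B3: | IN={a@B2, b@B1, b@B3, c@B2, d@B3, e@B1, e@B4} | OUT={a@B2, b@B3, c@B2, d@B3, e@B1, e@B4}
  B4: | IN={a@B2, b@B3, c@B2, d@B3, e@B1, e@B4} | OUT={a@B2, b@B3, c@B2, d@B3, e@B4}
  B5: | IN={a@B2, b@B3, c@B2, d@B3, e@B4} | OUT={a@B2, b@B3, c@B2, d@B3, e@B5}
  B6: | IN={a@B2, b@B3, c@B2, d@B3, e@B5} | OUT={a@B6, b@B3, c@B2, d@B3, e@B5}

Merge at B4: IN[B4] = OUT[B3] = {a@B2, b@B3, c@B2, d@B3, e@B1, e@B4}
Applying B4's transfer function to that IN value gives OUT[B4] (row B4 above).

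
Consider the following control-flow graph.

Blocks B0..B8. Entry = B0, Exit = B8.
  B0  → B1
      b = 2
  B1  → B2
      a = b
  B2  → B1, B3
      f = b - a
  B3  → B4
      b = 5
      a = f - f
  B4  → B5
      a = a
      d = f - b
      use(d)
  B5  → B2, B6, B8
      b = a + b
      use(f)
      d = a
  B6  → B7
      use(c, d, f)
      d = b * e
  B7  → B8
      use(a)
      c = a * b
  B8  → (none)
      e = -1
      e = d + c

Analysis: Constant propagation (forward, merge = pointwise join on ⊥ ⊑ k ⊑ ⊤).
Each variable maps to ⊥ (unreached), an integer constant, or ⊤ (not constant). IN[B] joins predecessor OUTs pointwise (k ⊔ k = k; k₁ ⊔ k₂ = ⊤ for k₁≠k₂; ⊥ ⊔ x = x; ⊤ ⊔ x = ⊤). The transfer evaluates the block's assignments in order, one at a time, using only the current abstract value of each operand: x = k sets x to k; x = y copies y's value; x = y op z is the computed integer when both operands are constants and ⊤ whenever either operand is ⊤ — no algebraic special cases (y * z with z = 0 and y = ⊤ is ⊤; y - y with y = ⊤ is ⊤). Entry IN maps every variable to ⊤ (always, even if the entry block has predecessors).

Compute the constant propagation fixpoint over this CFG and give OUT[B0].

Per-block solution:
  B0:   IN=(all ⊤)   OUT={b:2; rest ⊤}
  B1:   IN=(all ⊤)   OUT=(all ⊤)
  B2:   IN=(all ⊤)   OUT=(all ⊤)
  B3:   IN=(all ⊤)   OUT={b:5; rest ⊤}
  B4:   IN={b:5; rest ⊤}   OUT={b:5; rest ⊤}
  B5:   IN={b:5; rest ⊤}   OUT=(all ⊤)
  B6:   IN=(all ⊤)   OUT=(all ⊤)
  B7:   IN=(all ⊤)   OUT=(all ⊤)
  B8:   IN=(all ⊤)   OUT=(all ⊤)

B0 is the boundary node: IN[B0] = {a: ⊤, b: ⊤, c: ⊤, d: ⊤, e: ⊤, f: ⊤}
Applying B0's transfer function to that IN value gives OUT[B0] (row B0 above).

Answer: {a: ⊤, b: 2, c: ⊤, d: ⊤, e: ⊤, f: ⊤}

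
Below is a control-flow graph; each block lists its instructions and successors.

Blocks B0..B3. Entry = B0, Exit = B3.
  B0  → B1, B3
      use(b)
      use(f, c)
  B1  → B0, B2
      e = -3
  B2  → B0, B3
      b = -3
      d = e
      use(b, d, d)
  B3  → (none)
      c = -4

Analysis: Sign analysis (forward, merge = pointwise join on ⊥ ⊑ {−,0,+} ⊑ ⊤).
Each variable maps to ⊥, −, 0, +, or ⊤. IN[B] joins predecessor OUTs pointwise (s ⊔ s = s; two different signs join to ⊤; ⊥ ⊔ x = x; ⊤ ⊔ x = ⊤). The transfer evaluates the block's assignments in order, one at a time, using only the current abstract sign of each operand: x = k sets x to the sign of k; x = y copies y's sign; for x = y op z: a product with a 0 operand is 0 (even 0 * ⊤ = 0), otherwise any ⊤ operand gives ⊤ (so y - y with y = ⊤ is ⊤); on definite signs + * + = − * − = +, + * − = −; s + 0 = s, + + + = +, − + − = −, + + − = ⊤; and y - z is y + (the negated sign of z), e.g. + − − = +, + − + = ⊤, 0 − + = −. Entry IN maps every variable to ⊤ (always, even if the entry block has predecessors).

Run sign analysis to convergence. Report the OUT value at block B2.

Per-block solution:
  B0:  IN=(all ⊤)  OUT=(all ⊤)
  B1:  IN=(all ⊤)  OUT={e:-; rest ⊤}
  B2:  IN={e:-; rest ⊤}  OUT={b:-, d:-, e:-; rest ⊤}
  B3:  IN=(all ⊤)  OUT={c:-; rest ⊤}

Merge at B2: IN[B2] = OUT[B1] = {a: ⊤, b: ⊤, c: ⊤, d: ⊤, e: -, f: ⊤}
Applying B2's transfer function to that IN value gives OUT[B2] (row B2 above).

Answer: {a: ⊤, b: -, c: ⊤, d: -, e: -, f: ⊤}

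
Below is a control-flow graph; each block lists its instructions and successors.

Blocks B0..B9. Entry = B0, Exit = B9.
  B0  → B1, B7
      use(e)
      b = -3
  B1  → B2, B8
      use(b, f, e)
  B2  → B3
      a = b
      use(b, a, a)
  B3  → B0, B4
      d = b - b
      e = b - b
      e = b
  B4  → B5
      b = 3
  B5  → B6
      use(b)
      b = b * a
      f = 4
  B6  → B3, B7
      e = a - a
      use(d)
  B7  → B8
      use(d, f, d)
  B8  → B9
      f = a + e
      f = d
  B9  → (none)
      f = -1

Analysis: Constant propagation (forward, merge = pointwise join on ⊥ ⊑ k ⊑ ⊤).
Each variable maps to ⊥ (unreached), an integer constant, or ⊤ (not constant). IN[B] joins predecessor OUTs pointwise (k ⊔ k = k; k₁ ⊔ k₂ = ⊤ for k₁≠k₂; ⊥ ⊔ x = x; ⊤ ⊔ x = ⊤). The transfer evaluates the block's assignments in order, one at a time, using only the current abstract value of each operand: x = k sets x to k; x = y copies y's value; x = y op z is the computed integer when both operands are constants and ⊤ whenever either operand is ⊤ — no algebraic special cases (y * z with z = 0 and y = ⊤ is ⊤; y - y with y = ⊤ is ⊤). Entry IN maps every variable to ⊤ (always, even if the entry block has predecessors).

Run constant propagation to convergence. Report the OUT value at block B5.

Fixpoint table:
  B0:   IN=(all ⊤)   OUT={b:-3; rest ⊤}
  B1:   IN={b:-3; rest ⊤}   OUT={b:-3; rest ⊤}
  B2:   IN={b:-3; rest ⊤}   OUT={a:-3, b:-3; rest ⊤}
  B3:   IN={a:-3; rest ⊤}   OUT={a:-3; rest ⊤}
  B4:   IN={a:-3; rest ⊤}   OUT={a:-3, b:3; rest ⊤}
  B5:   IN={a:-3, b:3; rest ⊤}   OUT={a:-3, b:-9, f:4; rest ⊤}
  B6:   IN={a:-3, b:-9, f:4; rest ⊤}   OUT={a:-3, b:-9, e:0, f:4; rest ⊤}
  B7:   IN=(all ⊤)   OUT=(all ⊤)
  B8:   IN=(all ⊤)   OUT=(all ⊤)
  B9:   IN=(all ⊤)   OUT={f:-1; rest ⊤}

Merge at B5: IN[B5] = OUT[B4] = {a: -3, b: 3, c: ⊤, d: ⊤, e: ⊤, f: ⊤}
Applying B5's transfer function to that IN value gives OUT[B5] (row B5 above).

Answer: {a: -3, b: -9, c: ⊤, d: ⊤, e: ⊤, f: 4}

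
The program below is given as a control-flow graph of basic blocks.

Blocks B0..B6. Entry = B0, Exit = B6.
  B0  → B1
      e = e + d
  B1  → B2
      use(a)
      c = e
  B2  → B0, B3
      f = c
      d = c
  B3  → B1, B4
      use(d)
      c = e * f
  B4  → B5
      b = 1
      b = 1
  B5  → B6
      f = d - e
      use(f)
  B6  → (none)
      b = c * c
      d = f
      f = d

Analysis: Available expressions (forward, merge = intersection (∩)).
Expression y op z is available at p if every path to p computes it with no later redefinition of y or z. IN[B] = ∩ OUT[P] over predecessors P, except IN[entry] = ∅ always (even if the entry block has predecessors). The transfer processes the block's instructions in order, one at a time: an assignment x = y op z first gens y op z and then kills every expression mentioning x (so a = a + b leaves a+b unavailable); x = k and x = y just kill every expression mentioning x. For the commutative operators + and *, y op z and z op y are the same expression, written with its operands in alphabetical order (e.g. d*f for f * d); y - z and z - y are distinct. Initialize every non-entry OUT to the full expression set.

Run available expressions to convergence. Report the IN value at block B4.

Answer: {e*f}

Working:
Per-block solution:
  B0:   IN={}   OUT={}
  B1:   IN={}   OUT={}
  B2:   IN={}   OUT={}
  B3:   IN={}   OUT={e*f}
  B4:   IN={e*f}   OUT={e*f}
  B5:   IN={e*f}   OUT={d-e}
  B6:   IN={d-e}   OUT={c*c}

Merge at B4: IN[B4] = OUT[B3] = {e*f}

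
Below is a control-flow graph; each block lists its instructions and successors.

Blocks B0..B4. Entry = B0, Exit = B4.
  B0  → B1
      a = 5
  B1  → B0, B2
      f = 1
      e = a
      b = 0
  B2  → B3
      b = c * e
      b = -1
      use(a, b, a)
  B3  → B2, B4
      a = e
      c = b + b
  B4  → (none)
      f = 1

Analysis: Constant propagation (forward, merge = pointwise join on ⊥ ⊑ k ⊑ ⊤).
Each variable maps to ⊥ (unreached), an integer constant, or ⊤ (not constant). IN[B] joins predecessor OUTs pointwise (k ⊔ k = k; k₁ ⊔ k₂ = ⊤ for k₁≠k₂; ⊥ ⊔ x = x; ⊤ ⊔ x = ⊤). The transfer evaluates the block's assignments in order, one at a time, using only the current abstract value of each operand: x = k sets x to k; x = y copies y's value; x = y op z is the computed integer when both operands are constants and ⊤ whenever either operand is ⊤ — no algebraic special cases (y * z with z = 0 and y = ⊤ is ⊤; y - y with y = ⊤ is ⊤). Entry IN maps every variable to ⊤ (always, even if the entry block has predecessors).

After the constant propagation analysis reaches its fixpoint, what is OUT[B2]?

Fixpoint table:
  B0: | IN=(all ⊤) | OUT={a:5; rest ⊤}
  B1: | IN={a:5; rest ⊤} | OUT={a:5, b:0, e:5, f:1; rest ⊤}
  B2: | IN={a:5, e:5, f:1; rest ⊤} | OUT={a:5, b:-1, e:5, f:1; rest ⊤}
  B3: | IN={a:5, b:-1, e:5, f:1; rest ⊤} | OUT={a:5, b:-1, c:-2, e:5, f:1; rest ⊤}
  B4: | IN={a:5, b:-1, c:-2, e:5, f:1; rest ⊤} | OUT={a:5, b:-1, c:-2, e:5, f:1; rest ⊤}

Merge at B2: IN[B2] = OUT[B1] ⊔ OUT[B3] = {a: 5, b: ⊤, c: ⊤, d: ⊤, e: 5, f: 1}
Applying B2's transfer function to that IN value gives OUT[B2] (row B2 above).

Answer: {a: 5, b: -1, c: ⊤, d: ⊤, e: 5, f: 1}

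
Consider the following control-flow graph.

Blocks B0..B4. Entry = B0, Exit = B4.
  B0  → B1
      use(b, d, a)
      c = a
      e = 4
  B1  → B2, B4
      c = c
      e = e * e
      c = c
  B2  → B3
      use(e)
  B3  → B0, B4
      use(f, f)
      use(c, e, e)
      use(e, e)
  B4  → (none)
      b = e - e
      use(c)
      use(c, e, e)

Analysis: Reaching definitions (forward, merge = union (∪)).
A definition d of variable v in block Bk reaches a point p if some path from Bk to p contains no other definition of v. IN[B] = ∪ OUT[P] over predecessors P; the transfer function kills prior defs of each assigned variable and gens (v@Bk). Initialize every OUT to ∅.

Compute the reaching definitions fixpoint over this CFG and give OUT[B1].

Per-block solution:
  B0:  IN={c@B1, e@B1}  OUT={c@B0, e@B0}
  B1:  IN={c@B0, e@B0}  OUT={c@B1, e@B1}
  B2:  IN={c@B1, e@B1}  OUT={c@B1, e@B1}
  B3:  IN={c@B1, e@B1}  OUT={c@B1, e@B1}
  B4:  IN={c@B1, e@B1}  OUT={b@B4, c@B1, e@B1}

Merge at B1: IN[B1] = OUT[B0] = {c@B0, e@B0}
Applying B1's transfer function to that IN value gives OUT[B1] (row B1 above).

Answer: {c@B1, e@B1}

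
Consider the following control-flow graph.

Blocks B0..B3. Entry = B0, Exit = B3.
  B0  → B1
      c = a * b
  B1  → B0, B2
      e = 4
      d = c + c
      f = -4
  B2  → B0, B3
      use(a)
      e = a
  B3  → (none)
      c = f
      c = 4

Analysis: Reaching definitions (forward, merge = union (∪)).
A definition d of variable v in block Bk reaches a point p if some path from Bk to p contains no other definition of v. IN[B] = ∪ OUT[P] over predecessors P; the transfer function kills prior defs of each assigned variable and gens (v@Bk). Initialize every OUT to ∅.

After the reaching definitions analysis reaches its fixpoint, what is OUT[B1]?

Per-block solution:
  B0:   IN={c@B0, d@B1, e@B1, e@B2, f@B1}   OUT={c@B0, d@B1, e@B1, e@B2, f@B1}
  B1:   IN={c@B0, d@B1, e@B1, e@B2, f@B1}   OUT={c@B0, d@B1, e@B1, f@B1}
  B2:   IN={c@B0, d@B1, e@B1, f@B1}   OUT={c@B0, d@B1, e@B2, f@B1}
  B3:   IN={c@B0, d@B1, e@B2, f@B1}   OUT={c@B3, d@B1, e@B2, f@B1}

Merge at B1: IN[B1] = OUT[B0] = {c@B0, d@B1, e@B1, e@B2, f@B1}
Applying B1's transfer function to that IN value gives OUT[B1] (row B1 above).

Answer: {c@B0, d@B1, e@B1, f@B1}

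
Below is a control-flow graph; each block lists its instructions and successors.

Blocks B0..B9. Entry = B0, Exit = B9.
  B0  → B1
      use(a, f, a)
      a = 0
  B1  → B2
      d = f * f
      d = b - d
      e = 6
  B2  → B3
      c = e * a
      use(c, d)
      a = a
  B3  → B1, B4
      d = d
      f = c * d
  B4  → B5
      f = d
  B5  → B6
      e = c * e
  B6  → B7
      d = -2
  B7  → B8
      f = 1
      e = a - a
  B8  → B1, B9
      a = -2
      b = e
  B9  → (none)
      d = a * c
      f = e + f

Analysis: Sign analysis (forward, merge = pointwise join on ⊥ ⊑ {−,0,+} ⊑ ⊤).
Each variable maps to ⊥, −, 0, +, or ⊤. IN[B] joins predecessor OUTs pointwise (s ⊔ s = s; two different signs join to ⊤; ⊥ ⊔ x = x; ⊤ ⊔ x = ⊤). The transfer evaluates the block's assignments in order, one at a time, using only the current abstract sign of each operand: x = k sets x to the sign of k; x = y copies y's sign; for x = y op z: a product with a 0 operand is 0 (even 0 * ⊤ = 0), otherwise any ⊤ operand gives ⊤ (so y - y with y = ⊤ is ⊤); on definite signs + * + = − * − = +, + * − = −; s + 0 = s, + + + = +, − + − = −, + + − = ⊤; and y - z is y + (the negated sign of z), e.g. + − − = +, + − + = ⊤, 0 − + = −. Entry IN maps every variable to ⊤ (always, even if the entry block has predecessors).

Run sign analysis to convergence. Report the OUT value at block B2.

Answer: {a: ⊤, b: ⊤, c: ⊤, d: ⊤, e: +, f: ⊤}

Trace:
Per-block solution:
  B0: | IN=(all ⊤) | OUT={a:0; rest ⊤}
  B1: | IN=(all ⊤) | OUT={e:+; rest ⊤}
  B2: | IN={e:+; rest ⊤} | OUT={e:+; rest ⊤}
  B3: | IN={e:+; rest ⊤} | OUT={e:+; rest ⊤}
  B4: | IN={e:+; rest ⊤} | OUT={e:+; rest ⊤}
  B5: | IN={e:+; rest ⊤} | OUT=(all ⊤)
  B6: | IN=(all ⊤) | OUT={d:-; rest ⊤}
  B7: | IN={d:-; rest ⊤} | OUT={d:-, f:+; rest ⊤}
  B8: | IN={d:-, f:+; rest ⊤} | OUT={a:-, d:-, f:+; rest ⊤}
  B9: | IN={a:-, d:-, f:+; rest ⊤} | OUT={a:-; rest ⊤}

Merge at B2: IN[B2] = OUT[B1] = {a: ⊤, b: ⊤, c: ⊤, d: ⊤, e: +, f: ⊤}
Applying B2's transfer function to that IN value gives OUT[B2] (row B2 above).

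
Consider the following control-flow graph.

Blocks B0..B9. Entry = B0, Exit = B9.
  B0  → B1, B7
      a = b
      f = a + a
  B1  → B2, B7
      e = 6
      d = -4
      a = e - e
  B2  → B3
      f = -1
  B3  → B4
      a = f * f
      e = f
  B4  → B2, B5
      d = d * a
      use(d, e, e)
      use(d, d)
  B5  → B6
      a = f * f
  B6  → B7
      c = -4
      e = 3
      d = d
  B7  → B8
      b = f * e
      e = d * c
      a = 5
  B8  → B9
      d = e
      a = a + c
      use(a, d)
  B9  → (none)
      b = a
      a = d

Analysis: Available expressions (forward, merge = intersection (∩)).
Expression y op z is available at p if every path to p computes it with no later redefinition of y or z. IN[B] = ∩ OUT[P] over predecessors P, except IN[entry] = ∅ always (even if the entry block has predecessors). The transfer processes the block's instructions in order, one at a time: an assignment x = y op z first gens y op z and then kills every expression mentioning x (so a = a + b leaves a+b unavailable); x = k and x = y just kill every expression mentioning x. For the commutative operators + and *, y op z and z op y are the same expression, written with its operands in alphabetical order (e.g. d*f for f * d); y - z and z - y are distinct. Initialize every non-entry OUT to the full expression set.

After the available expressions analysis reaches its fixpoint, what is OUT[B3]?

Answer: {f*f}

Working:
Converged values:
  B0: | IN={} | OUT={a+a}
  B1: | IN={a+a} | OUT={e-e}
  B2: | IN={} | OUT={}
  B3: | IN={} | OUT={f*f}
  B4: | IN={f*f} | OUT={f*f}
  B5: | IN={f*f} | OUT={f*f}
  B6: | IN={f*f} | OUT={f*f}
  B7: | IN={} | OUT={c*d}
  B8: | IN={c*d} | OUT={}
  B9: | IN={} | OUT={}

Merge at B3: IN[B3] = OUT[B2] = {}
Applying B3's transfer function to that IN value gives OUT[B3] (row B3 above).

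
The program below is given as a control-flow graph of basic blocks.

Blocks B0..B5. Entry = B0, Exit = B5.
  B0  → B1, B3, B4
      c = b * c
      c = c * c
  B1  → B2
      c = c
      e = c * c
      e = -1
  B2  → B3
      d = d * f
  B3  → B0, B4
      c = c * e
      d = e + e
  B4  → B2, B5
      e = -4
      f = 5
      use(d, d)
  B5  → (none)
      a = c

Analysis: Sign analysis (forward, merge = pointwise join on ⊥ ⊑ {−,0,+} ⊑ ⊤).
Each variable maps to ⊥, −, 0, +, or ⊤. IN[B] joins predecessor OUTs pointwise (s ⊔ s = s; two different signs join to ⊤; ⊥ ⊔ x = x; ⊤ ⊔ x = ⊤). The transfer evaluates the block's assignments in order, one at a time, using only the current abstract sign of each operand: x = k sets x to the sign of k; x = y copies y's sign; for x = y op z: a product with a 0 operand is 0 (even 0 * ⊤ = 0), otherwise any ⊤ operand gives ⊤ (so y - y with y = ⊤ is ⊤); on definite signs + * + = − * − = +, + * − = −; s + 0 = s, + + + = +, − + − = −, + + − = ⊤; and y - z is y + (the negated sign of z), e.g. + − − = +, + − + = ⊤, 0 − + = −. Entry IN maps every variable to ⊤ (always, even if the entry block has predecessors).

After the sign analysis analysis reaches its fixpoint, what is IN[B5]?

Converged values:
  B0:  IN=(all ⊤)  OUT=(all ⊤)
  B1:  IN=(all ⊤)  OUT={e:-; rest ⊤}
  B2:  IN={e:-; rest ⊤}  OUT={e:-; rest ⊤}
  B3:  IN=(all ⊤)  OUT=(all ⊤)
  B4:  IN=(all ⊤)  OUT={e:-, f:+; rest ⊤}
  B5:  IN={e:-, f:+; rest ⊤}  OUT={e:-, f:+; rest ⊤}

Merge at B5: IN[B5] = OUT[B4] = {a: ⊤, b: ⊤, c: ⊤, d: ⊤, e: -, f: +}

Answer: {a: ⊤, b: ⊤, c: ⊤, d: ⊤, e: -, f: +}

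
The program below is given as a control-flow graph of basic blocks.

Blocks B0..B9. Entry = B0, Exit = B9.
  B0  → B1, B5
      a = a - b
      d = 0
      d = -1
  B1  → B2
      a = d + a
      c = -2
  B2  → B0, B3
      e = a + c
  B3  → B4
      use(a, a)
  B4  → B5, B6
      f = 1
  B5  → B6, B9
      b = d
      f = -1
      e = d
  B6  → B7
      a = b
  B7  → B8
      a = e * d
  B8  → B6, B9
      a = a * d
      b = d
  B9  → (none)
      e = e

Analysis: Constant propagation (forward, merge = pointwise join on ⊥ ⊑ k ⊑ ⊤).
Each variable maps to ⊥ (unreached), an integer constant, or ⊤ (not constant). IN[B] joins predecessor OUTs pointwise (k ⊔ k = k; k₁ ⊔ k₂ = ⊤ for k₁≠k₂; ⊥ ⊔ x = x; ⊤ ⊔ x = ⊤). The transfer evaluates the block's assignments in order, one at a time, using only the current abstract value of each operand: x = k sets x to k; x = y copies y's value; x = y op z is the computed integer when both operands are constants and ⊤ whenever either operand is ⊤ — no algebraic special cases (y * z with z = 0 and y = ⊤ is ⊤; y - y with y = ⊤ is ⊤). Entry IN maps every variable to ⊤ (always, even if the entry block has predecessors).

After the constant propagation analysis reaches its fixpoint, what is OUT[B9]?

Converged values:
  B0: | IN=(all ⊤) | OUT={d:-1; rest ⊤}
  B1: | IN={d:-1; rest ⊤} | OUT={c:-2, d:-1; rest ⊤}
  B2: | IN={c:-2, d:-1; rest ⊤} | OUT={c:-2, d:-1; rest ⊤}
  B3: | IN={c:-2, d:-1; rest ⊤} | OUT={c:-2, d:-1; rest ⊤}
  B4: | IN={c:-2, d:-1; rest ⊤} | OUT={c:-2, d:-1, f:1; rest ⊤}
  B5: | IN={d:-1; rest ⊤} | OUT={b:-1, d:-1, e:-1, f:-1; rest ⊤}
  B6: | IN={d:-1; rest ⊤} | OUT={d:-1; rest ⊤}
  B7: | IN={d:-1; rest ⊤} | OUT={d:-1; rest ⊤}
  B8: | IN={d:-1; rest ⊤} | OUT={b:-1, d:-1; rest ⊤}
  B9: | IN={b:-1, d:-1; rest ⊤} | OUT={b:-1, d:-1; rest ⊤}

Merge at B9: IN[B9] = OUT[B5] ⊔ OUT[B8] = {a: ⊤, b: -1, c: ⊤, d: -1, e: ⊤, f: ⊤}
Applying B9's transfer function to that IN value gives OUT[B9] (row B9 above).

Answer: {a: ⊤, b: -1, c: ⊤, d: -1, e: ⊤, f: ⊤}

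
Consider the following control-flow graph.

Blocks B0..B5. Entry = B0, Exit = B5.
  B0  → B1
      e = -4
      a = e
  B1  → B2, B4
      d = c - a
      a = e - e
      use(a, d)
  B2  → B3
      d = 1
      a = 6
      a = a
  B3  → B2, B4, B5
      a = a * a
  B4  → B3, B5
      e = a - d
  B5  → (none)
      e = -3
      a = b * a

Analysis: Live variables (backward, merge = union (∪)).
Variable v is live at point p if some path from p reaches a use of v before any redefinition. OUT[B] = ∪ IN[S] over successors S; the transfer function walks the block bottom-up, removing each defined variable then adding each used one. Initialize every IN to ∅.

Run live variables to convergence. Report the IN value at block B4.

Answer: {a, b, d}

Working:
Fixpoint table:
  B0:  IN={b, c}  OUT={a, b, c, e}
  B1:  IN={a, b, c, e}  OUT={a, b, d}
  B2:  IN={b}  OUT={a, b, d}
  B3:  IN={a, b, d}  OUT={a, b, d}
  B4:  IN={a, b, d}  OUT={a, b, d}
  B5:  IN={a, b}  OUT={}

Merge at B4: OUT[B4] = IN[B3] ⊔ IN[B5] = {a, b, d}
Applying B4's transfer function to that OUT value gives IN[B4] (row B4 above).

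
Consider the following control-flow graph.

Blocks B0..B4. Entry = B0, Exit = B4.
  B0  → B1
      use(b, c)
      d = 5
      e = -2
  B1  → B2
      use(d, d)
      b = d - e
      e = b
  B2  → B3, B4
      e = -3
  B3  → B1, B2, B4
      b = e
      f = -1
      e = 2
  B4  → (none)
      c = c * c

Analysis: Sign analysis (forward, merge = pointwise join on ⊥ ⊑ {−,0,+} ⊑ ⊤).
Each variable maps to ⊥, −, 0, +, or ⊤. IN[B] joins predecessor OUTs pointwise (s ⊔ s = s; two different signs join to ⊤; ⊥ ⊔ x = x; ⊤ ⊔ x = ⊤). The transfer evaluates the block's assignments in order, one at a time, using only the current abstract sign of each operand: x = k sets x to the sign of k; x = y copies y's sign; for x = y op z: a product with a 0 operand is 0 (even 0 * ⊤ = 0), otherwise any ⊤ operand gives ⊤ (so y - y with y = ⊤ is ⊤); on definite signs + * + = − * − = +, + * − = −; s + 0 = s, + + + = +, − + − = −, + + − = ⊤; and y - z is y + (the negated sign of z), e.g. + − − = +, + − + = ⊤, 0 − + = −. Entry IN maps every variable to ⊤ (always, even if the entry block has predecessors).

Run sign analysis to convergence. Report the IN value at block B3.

Converged values:
  B0: | IN=(all ⊤) | OUT={d:+, e:-; rest ⊤}
  B1: | IN={d:+; rest ⊤} | OUT={d:+; rest ⊤}
  B2: | IN={d:+; rest ⊤} | OUT={d:+, e:-; rest ⊤}
  B3: | IN={d:+, e:-; rest ⊤} | OUT={b:-, d:+, e:+, f:-; rest ⊤}
  B4: | IN={d:+; rest ⊤} | OUT={d:+; rest ⊤}

Merge at B3: IN[B3] = OUT[B2] = {a: ⊤, b: ⊤, c: ⊤, d: +, e: -, f: ⊤}

Answer: {a: ⊤, b: ⊤, c: ⊤, d: +, e: -, f: ⊤}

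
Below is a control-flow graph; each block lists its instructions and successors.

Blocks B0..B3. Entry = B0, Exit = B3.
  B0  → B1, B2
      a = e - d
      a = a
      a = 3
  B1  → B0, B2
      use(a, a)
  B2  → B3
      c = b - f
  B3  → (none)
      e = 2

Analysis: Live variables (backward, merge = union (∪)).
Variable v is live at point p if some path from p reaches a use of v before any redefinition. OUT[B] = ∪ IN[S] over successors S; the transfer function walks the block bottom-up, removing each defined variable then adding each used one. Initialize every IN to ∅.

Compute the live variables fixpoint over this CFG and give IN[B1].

Answer: {a, b, d, e, f}

Trace:
Converged values:
  B0: | IN={b, d, e, f} | OUT={a, b, d, e, f}
  B1: | IN={a, b, d, e, f} | OUT={b, d, e, f}
  B2: | IN={b, f} | OUT={}
  B3: | IN={} | OUT={}

Merge at B1: OUT[B1] = IN[B0] ⊔ IN[B2] = {b, d, e, f}
Applying B1's transfer function to that OUT value gives IN[B1] (row B1 above).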